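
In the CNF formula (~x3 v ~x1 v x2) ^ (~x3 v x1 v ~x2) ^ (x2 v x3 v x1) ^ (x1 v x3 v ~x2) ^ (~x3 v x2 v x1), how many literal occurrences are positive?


Scan each clause for unnegated literals.
Clause 1: 1 positive; Clause 2: 1 positive; Clause 3: 3 positive; Clause 4: 2 positive; Clause 5: 2 positive.
Total positive literal occurrences = 9.

9


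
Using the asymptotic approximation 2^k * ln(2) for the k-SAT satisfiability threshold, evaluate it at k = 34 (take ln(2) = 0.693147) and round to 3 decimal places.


Using the asymptotic formula: threshold ~ 2^k * ln(2).
2^34 = 17179869184.
17179869184 * 0.693147 = 11908174785.282.

11908174785.282


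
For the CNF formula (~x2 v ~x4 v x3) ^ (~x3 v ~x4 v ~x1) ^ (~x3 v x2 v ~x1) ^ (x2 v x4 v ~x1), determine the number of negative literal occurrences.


Scan each clause for negated literals.
Clause 1: 2 negative; Clause 2: 3 negative; Clause 3: 2 negative; Clause 4: 1 negative.
Total negative literal occurrences = 8.

8


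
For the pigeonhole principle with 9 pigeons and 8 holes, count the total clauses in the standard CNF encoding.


The PHP encoding has two parts:
1) At-least-one-hole clauses: 9 (one per pigeon, each with 8 literals).
2) At-most-one-pigeon-per-hole clauses: 8 holes * C(9,2) = 8 * 36 = 288.
Total clauses = 9 + 288 = 297.

297


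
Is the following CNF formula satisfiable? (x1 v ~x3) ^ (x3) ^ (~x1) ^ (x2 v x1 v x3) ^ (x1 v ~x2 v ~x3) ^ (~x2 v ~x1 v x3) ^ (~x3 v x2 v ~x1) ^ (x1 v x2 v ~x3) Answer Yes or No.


Check all 8 possible truth assignments.
Number of satisfying assignments found: 0.
The formula is unsatisfiable.

No


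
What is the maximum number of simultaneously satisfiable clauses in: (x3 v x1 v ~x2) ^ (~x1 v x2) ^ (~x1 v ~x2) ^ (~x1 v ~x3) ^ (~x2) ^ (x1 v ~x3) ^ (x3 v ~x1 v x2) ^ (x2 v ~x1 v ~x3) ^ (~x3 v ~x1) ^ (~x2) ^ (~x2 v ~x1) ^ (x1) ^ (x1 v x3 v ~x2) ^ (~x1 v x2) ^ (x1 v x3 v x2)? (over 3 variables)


Enumerate all 8 truth assignments.
For each, count how many of the 15 clauses are satisfied.
The formula is not fully satisfiable, so the maximum is below 15.
Maximum simultaneously satisfiable clauses = 13.

13


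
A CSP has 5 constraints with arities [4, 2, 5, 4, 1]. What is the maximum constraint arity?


The arities are: 4, 2, 5, 4, 1.
Scan for the maximum value.
Maximum arity = 5.

5


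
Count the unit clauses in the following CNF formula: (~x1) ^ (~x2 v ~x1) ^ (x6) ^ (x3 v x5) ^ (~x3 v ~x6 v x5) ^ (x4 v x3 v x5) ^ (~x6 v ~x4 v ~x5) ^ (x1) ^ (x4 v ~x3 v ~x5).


A unit clause contains exactly one literal.
Unit clauses found: (~x1), (x6), (x1).
Count = 3.

3


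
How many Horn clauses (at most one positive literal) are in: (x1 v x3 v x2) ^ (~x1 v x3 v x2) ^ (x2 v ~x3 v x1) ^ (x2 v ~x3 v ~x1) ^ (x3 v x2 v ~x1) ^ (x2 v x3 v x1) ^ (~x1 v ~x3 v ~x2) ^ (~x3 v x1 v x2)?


A Horn clause has at most one positive literal.
Clause 1: 3 positive lit(s) -> not Horn
Clause 2: 2 positive lit(s) -> not Horn
Clause 3: 2 positive lit(s) -> not Horn
Clause 4: 1 positive lit(s) -> Horn
Clause 5: 2 positive lit(s) -> not Horn
Clause 6: 3 positive lit(s) -> not Horn
Clause 7: 0 positive lit(s) -> Horn
Clause 8: 2 positive lit(s) -> not Horn
Total Horn clauses = 2.

2


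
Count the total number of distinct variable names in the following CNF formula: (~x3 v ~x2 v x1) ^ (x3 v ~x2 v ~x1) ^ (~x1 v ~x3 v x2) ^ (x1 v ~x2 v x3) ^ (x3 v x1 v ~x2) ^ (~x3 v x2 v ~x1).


Identify each distinct variable in the formula.
Variables found: x1, x2, x3.
Total distinct variables = 3.

3


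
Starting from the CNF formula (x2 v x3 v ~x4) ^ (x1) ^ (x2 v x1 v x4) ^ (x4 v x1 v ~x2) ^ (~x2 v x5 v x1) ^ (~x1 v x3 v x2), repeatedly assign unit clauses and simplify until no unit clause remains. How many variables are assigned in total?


Unit propagation repeatedly assigns the literal in any unit clause, then simplifies.
Assignments in order: x1 = T.
No further unit clauses remain.
Total variables assigned = 1.

1


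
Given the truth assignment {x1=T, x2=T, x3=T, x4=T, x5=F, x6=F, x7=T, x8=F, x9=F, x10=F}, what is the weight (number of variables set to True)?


The weight is the number of variables assigned True.
True variables: x1, x2, x3, x4, x7.
Weight = 5.

5


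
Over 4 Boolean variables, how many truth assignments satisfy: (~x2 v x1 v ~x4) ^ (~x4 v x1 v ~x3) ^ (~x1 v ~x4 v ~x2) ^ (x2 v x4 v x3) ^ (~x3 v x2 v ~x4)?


Enumerate all 16 truth assignments over 4 variables.
Test each against every clause.
Satisfying assignments found: 8.

8


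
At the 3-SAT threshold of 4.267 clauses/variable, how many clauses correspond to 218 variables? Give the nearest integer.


The 3-SAT phase transition occurs at approximately 4.267 clauses per variable.
m = 4.267 * 218 = 930.206.
Rounded to nearest integer: 930.

930


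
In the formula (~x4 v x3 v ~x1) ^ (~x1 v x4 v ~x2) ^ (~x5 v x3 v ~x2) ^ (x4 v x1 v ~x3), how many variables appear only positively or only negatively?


A pure literal appears in only one polarity across all clauses.
Pure literals: x2 (negative only), x5 (negative only).
Count = 2.

2


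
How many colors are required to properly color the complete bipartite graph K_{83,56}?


K_{83,56} is bipartite by definition: the two parts are independent sets, with every edge crossing between them.
Color all vertices in one part with color 1 and all vertices in the other part with color 2.
Since the graph has at least one edge, one color does not suffice.
Chromatic number = 2.

2


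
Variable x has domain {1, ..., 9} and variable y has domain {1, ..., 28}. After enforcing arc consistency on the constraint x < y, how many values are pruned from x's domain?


For the constraint x < y, x needs a supporting value in y's domain.
x can be at most 27 (one less than y's maximum).
Valid x values from domain: 9 out of 9.
Pruned = 9 - 9 = 0.

0


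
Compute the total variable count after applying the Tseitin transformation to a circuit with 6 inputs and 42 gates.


The Tseitin transformation introduces one auxiliary variable per gate.
Total variables = inputs + gates = 6 + 42 = 48.

48


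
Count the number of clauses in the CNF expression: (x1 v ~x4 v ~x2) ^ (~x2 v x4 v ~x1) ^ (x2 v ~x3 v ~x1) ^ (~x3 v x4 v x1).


Each group enclosed in parentheses joined by ^ is one clause.
Counting the conjuncts: 4 clauses.

4


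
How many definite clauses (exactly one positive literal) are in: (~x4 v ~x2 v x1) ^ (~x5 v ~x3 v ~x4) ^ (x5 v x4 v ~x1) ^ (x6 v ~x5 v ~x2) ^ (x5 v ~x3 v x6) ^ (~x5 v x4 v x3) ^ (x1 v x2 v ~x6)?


A definite clause has exactly one positive literal.
Clause 1: 1 positive -> definite
Clause 2: 0 positive -> not definite
Clause 3: 2 positive -> not definite
Clause 4: 1 positive -> definite
Clause 5: 2 positive -> not definite
Clause 6: 2 positive -> not definite
Clause 7: 2 positive -> not definite
Definite clause count = 2.

2


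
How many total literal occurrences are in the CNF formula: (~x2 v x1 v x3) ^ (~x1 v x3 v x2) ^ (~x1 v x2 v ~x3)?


Clause lengths: 3, 3, 3.
Sum = 3 + 3 + 3 = 9.

9


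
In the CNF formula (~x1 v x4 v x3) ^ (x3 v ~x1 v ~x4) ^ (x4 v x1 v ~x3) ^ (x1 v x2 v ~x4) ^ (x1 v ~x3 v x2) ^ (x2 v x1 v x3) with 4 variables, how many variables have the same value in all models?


Find all satisfying assignments: 7 model(s).
Check which variables have the same value in every model.
No variable is fixed across all models.
Backbone size = 0.

0


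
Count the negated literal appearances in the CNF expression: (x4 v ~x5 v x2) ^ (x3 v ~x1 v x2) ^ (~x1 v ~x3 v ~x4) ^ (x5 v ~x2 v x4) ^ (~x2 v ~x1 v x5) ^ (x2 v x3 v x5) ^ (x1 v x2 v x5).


Scan each clause for negated literals.
Clause 1: 1 negative; Clause 2: 1 negative; Clause 3: 3 negative; Clause 4: 1 negative; Clause 5: 2 negative; Clause 6: 0 negative; Clause 7: 0 negative.
Total negative literal occurrences = 8.

8


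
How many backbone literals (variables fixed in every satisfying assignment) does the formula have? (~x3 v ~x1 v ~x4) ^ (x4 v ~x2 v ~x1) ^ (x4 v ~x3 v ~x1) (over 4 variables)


Find all satisfying assignments: 11 model(s).
Check which variables have the same value in every model.
No variable is fixed across all models.
Backbone size = 0.

0


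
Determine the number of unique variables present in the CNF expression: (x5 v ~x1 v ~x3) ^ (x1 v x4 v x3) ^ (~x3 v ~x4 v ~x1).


Identify each distinct variable in the formula.
Variables found: x1, x3, x4, x5.
Total distinct variables = 4.

4


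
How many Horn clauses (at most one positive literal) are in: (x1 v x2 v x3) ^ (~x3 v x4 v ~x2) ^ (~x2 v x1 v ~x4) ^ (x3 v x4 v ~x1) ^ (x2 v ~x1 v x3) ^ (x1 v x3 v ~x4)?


A Horn clause has at most one positive literal.
Clause 1: 3 positive lit(s) -> not Horn
Clause 2: 1 positive lit(s) -> Horn
Clause 3: 1 positive lit(s) -> Horn
Clause 4: 2 positive lit(s) -> not Horn
Clause 5: 2 positive lit(s) -> not Horn
Clause 6: 2 positive lit(s) -> not Horn
Total Horn clauses = 2.

2


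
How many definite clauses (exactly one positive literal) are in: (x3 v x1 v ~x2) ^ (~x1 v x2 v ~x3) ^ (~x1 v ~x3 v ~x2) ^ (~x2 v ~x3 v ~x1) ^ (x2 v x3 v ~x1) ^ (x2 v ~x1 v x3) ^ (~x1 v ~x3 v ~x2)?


A definite clause has exactly one positive literal.
Clause 1: 2 positive -> not definite
Clause 2: 1 positive -> definite
Clause 3: 0 positive -> not definite
Clause 4: 0 positive -> not definite
Clause 5: 2 positive -> not definite
Clause 6: 2 positive -> not definite
Clause 7: 0 positive -> not definite
Definite clause count = 1.

1


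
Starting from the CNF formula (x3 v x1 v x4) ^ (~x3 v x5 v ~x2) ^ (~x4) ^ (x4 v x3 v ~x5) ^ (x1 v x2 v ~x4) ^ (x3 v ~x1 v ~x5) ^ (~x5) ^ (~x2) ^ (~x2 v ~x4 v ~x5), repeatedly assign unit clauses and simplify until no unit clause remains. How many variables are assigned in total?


Unit propagation repeatedly assigns the literal in any unit clause, then simplifies.
Assignments in order: x4 = F, x5 = F, x2 = F.
No further unit clauses remain.
Total variables assigned = 3.

3


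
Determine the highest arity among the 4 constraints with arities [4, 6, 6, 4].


The arities are: 4, 6, 6, 4.
Scan for the maximum value.
Maximum arity = 6.

6


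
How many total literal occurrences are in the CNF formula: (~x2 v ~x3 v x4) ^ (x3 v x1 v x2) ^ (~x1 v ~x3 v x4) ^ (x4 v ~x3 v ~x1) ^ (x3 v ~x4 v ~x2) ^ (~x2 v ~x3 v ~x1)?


Clause lengths: 3, 3, 3, 3, 3, 3.
Sum = 3 + 3 + 3 + 3 + 3 + 3 = 18.

18


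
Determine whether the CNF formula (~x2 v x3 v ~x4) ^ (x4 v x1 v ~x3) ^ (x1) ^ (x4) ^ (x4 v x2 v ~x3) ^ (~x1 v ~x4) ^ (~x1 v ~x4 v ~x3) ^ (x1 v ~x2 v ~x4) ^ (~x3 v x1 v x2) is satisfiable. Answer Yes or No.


Check all 16 possible truth assignments.
Number of satisfying assignments found: 0.
The formula is unsatisfiable.

No


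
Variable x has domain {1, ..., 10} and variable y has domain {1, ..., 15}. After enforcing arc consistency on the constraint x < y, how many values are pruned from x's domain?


For the constraint x < y, x needs a supporting value in y's domain.
x can be at most 14 (one less than y's maximum).
Valid x values from domain: 10 out of 10.
Pruned = 10 - 10 = 0.

0


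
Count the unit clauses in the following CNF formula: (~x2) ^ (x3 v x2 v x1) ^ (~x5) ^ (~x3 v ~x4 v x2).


A unit clause contains exactly one literal.
Unit clauses found: (~x2), (~x5).
Count = 2.

2


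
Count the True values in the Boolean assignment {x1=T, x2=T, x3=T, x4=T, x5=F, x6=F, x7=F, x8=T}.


The weight is the number of variables assigned True.
True variables: x1, x2, x3, x4, x8.
Weight = 5.

5


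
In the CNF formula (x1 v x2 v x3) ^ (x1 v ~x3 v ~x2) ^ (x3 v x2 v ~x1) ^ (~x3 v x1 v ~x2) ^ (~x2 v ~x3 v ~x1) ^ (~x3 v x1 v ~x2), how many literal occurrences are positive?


Scan each clause for unnegated literals.
Clause 1: 3 positive; Clause 2: 1 positive; Clause 3: 2 positive; Clause 4: 1 positive; Clause 5: 0 positive; Clause 6: 1 positive.
Total positive literal occurrences = 8.

8


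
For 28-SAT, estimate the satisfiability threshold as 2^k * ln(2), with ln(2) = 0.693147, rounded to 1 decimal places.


Using the asymptotic formula: threshold ~ 2^k * ln(2).
2^28 = 268435456.
268435456 * 0.693147 = 186065231.0.

186065231.0


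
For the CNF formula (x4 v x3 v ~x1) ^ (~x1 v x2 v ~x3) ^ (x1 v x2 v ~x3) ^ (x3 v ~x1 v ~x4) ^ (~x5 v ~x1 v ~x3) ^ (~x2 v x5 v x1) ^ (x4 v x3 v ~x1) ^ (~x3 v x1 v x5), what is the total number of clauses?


Each group enclosed in parentheses joined by ^ is one clause.
Counting the conjuncts: 8 clauses.

8


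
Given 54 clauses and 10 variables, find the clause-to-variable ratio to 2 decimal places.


Clause-to-variable ratio = clauses / variables.
54 / 10 = 5.4.

5.4


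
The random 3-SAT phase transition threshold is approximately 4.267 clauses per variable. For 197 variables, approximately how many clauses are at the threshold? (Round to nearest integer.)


The 3-SAT phase transition occurs at approximately 4.267 clauses per variable.
m = 4.267 * 197 = 840.599.
Rounded to nearest integer: 841.

841


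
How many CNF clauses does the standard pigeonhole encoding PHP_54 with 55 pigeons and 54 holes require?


The PHP encoding has two parts:
1) At-least-one-hole clauses: 55 (one per pigeon, each with 54 literals).
2) At-most-one-pigeon-per-hole clauses: 54 holes * C(55,2) = 54 * 1485 = 80190.
Total clauses = 55 + 80190 = 80245.

80245


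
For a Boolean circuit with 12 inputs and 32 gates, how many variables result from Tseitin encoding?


The Tseitin transformation introduces one auxiliary variable per gate.
Total variables = inputs + gates = 12 + 32 = 44.

44


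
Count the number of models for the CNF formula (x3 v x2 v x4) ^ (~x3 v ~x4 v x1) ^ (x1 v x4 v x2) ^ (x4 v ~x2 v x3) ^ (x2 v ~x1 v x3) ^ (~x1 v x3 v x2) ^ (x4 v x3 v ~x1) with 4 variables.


Enumerate all 16 truth assignments over 4 variables.
Test each against every clause.
Satisfying assignments found: 8.

8


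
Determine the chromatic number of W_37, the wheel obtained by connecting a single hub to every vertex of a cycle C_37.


W_37 consists of the cycle C_37 together with a hub vertex adjacent to every cycle vertex.
The cycle C_37 needs 3 colors (odd cycle -> 3).
The hub is adjacent to every cycle vertex, so it must receive a new color distinct from all of them.
Chromatic number = 3 + 1 = 4.

4


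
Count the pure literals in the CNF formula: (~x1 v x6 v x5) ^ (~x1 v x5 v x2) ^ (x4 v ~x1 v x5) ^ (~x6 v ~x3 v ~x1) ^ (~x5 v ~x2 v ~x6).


A pure literal appears in only one polarity across all clauses.
Pure literals: x1 (negative only), x3 (negative only), x4 (positive only).
Count = 3.

3


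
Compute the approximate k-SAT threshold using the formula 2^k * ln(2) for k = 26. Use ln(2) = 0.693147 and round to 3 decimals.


Using the asymptotic formula: threshold ~ 2^k * ln(2).
2^26 = 67108864.
67108864 * 0.693147 = 46516307.755.

46516307.755


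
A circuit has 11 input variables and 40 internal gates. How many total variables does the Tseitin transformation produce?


The Tseitin transformation introduces one auxiliary variable per gate.
Total variables = inputs + gates = 11 + 40 = 51.

51


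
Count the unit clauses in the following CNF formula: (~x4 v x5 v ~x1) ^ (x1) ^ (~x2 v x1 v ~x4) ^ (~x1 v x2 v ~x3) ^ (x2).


A unit clause contains exactly one literal.
Unit clauses found: (x1), (x2).
Count = 2.

2


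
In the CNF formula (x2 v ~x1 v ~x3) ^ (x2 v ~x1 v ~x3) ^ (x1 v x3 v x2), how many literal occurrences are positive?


Scan each clause for unnegated literals.
Clause 1: 1 positive; Clause 2: 1 positive; Clause 3: 3 positive.
Total positive literal occurrences = 5.

5


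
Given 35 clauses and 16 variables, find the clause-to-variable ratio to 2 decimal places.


Clause-to-variable ratio = clauses / variables.
35 / 16 = 2.19.

2.19


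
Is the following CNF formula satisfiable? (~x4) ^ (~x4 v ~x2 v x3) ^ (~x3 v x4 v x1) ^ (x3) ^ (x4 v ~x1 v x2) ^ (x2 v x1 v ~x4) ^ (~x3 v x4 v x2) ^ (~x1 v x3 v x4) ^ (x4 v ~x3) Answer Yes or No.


Check all 16 possible truth assignments.
Number of satisfying assignments found: 0.
The formula is unsatisfiable.

No


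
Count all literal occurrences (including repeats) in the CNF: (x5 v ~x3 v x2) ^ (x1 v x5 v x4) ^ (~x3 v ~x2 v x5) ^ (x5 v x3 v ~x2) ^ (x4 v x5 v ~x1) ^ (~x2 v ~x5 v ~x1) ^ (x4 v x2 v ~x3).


Clause lengths: 3, 3, 3, 3, 3, 3, 3.
Sum = 3 + 3 + 3 + 3 + 3 + 3 + 3 = 21.

21


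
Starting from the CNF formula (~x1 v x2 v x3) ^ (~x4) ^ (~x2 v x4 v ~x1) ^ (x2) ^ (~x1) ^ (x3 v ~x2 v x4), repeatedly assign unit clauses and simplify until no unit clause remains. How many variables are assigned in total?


Unit propagation repeatedly assigns the literal in any unit clause, then simplifies.
Assignments in order: x4 = F, x2 = T, x1 = F, x3 = T.
No further unit clauses remain.
Total variables assigned = 4.

4


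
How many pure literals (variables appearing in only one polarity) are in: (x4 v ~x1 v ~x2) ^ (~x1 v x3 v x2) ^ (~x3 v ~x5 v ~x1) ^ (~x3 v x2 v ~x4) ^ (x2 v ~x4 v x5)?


A pure literal appears in only one polarity across all clauses.
Pure literals: x1 (negative only).
Count = 1.

1


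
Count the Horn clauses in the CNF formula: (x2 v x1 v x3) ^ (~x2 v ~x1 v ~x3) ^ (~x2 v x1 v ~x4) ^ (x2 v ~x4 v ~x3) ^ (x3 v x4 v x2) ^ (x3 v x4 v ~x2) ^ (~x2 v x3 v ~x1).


A Horn clause has at most one positive literal.
Clause 1: 3 positive lit(s) -> not Horn
Clause 2: 0 positive lit(s) -> Horn
Clause 3: 1 positive lit(s) -> Horn
Clause 4: 1 positive lit(s) -> Horn
Clause 5: 3 positive lit(s) -> not Horn
Clause 6: 2 positive lit(s) -> not Horn
Clause 7: 1 positive lit(s) -> Horn
Total Horn clauses = 4.

4


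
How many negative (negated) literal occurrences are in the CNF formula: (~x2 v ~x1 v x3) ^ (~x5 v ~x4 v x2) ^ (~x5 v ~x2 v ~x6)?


Scan each clause for negated literals.
Clause 1: 2 negative; Clause 2: 2 negative; Clause 3: 3 negative.
Total negative literal occurrences = 7.

7


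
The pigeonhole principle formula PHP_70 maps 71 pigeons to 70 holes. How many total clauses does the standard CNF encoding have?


The PHP encoding has two parts:
1) At-least-one-hole clauses: 71 (one per pigeon, each with 70 literals).
2) At-most-one-pigeon-per-hole clauses: 70 holes * C(71,2) = 70 * 2485 = 173950.
Total clauses = 71 + 173950 = 174021.

174021


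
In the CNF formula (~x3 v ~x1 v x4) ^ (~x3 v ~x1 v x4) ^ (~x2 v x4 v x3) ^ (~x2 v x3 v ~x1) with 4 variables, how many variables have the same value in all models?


Find all satisfying assignments: 11 model(s).
Check which variables have the same value in every model.
No variable is fixed across all models.
Backbone size = 0.

0


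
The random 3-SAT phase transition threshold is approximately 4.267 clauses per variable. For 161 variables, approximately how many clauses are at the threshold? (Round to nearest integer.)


The 3-SAT phase transition occurs at approximately 4.267 clauses per variable.
m = 4.267 * 161 = 686.987.
Rounded to nearest integer: 687.

687


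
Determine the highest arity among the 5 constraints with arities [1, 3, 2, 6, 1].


The arities are: 1, 3, 2, 6, 1.
Scan for the maximum value.
Maximum arity = 6.

6


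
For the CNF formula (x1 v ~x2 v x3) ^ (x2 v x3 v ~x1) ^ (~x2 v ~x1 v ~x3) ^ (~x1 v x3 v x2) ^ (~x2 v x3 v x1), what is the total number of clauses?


Each group enclosed in parentheses joined by ^ is one clause.
Counting the conjuncts: 5 clauses.

5


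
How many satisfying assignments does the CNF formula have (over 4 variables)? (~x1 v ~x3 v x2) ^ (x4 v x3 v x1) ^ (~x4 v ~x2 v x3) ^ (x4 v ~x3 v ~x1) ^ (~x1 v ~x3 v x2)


Enumerate all 16 truth assignments over 4 variables.
Test each against every clause.
Satisfying assignments found: 9.

9


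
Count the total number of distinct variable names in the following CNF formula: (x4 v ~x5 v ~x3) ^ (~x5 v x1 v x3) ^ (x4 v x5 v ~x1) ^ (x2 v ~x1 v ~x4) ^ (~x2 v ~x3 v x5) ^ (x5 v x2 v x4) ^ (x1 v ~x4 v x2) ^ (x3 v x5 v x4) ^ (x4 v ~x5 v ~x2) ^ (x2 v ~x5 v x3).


Identify each distinct variable in the formula.
Variables found: x1, x2, x3, x4, x5.
Total distinct variables = 5.

5


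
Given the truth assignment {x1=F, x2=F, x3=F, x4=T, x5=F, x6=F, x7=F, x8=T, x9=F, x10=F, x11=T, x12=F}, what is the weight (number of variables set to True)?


The weight is the number of variables assigned True.
True variables: x4, x8, x11.
Weight = 3.

3


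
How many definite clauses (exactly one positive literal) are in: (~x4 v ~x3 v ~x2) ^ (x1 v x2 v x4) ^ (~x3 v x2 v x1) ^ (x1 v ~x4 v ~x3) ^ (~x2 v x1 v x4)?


A definite clause has exactly one positive literal.
Clause 1: 0 positive -> not definite
Clause 2: 3 positive -> not definite
Clause 3: 2 positive -> not definite
Clause 4: 1 positive -> definite
Clause 5: 2 positive -> not definite
Definite clause count = 1.

1


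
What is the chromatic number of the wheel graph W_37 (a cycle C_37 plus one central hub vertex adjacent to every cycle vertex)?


W_37 consists of the cycle C_37 together with a hub vertex adjacent to every cycle vertex.
The cycle C_37 needs 3 colors (odd cycle -> 3).
The hub is adjacent to every cycle vertex, so it must receive a new color distinct from all of them.
Chromatic number = 3 + 1 = 4.

4


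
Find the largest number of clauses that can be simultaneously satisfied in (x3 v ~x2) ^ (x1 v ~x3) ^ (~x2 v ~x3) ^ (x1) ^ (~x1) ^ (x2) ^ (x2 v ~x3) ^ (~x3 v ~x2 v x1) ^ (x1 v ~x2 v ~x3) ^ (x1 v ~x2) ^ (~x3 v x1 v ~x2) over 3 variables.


Enumerate all 8 truth assignments.
For each, count how many of the 11 clauses are satisfied.
The formula is not fully satisfiable, so the maximum is below 11.
Maximum simultaneously satisfiable clauses = 9.

9


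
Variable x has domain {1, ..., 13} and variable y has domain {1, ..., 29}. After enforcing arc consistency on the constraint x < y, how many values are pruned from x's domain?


For the constraint x < y, x needs a supporting value in y's domain.
x can be at most 28 (one less than y's maximum).
Valid x values from domain: 13 out of 13.
Pruned = 13 - 13 = 0.

0


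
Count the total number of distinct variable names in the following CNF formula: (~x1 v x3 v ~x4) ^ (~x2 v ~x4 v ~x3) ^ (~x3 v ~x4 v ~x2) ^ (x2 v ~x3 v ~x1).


Identify each distinct variable in the formula.
Variables found: x1, x2, x3, x4.
Total distinct variables = 4.

4


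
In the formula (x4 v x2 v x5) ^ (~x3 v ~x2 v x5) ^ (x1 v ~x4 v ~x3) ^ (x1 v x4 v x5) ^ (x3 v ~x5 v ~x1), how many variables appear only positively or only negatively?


A pure literal appears in only one polarity across all clauses.
No pure literals found.
Count = 0.

0


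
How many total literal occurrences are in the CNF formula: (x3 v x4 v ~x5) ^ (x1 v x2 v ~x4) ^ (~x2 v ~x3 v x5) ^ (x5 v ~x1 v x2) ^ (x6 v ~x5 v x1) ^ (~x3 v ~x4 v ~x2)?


Clause lengths: 3, 3, 3, 3, 3, 3.
Sum = 3 + 3 + 3 + 3 + 3 + 3 = 18.

18


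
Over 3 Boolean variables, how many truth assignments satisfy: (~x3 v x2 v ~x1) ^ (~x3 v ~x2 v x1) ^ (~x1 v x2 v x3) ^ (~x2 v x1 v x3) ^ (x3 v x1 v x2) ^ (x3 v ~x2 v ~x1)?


Enumerate all 8 truth assignments over 3 variables.
Test each against every clause.
Satisfying assignments found: 2.

2


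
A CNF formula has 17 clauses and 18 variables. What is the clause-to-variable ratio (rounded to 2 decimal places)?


Clause-to-variable ratio = clauses / variables.
17 / 18 = 0.94.

0.94


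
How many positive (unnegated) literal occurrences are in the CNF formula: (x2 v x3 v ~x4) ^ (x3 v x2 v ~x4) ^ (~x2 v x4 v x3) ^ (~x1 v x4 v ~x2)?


Scan each clause for unnegated literals.
Clause 1: 2 positive; Clause 2: 2 positive; Clause 3: 2 positive; Clause 4: 1 positive.
Total positive literal occurrences = 7.

7


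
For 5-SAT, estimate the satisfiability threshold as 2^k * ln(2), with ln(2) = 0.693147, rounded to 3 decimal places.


Using the asymptotic formula: threshold ~ 2^k * ln(2).
2^5 = 32.
32 * 0.693147 = 22.181.

22.181


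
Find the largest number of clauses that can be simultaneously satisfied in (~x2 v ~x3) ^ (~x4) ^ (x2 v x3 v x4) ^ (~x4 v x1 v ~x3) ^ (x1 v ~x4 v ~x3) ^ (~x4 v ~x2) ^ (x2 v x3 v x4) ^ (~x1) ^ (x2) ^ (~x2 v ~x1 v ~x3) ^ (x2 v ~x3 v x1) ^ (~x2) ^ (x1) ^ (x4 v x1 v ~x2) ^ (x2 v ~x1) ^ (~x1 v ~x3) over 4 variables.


Enumerate all 16 truth assignments.
For each, count how many of the 16 clauses are satisfied.
The formula is not fully satisfiable, so the maximum is below 16.
Maximum simultaneously satisfiable clauses = 14.

14


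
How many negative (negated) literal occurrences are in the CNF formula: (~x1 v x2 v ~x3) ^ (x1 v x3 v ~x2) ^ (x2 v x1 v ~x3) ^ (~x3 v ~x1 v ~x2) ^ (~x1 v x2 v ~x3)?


Scan each clause for negated literals.
Clause 1: 2 negative; Clause 2: 1 negative; Clause 3: 1 negative; Clause 4: 3 negative; Clause 5: 2 negative.
Total negative literal occurrences = 9.

9


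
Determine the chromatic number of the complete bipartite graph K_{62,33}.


K_{62,33} is bipartite by definition: the two parts are independent sets, with every edge crossing between them.
Color all vertices in one part with color 1 and all vertices in the other part with color 2.
Since the graph has at least one edge, one color does not suffice.
Chromatic number = 2.

2


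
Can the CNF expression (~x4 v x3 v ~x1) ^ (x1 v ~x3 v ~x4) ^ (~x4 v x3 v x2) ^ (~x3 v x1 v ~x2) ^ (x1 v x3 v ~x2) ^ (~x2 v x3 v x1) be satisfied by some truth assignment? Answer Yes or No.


Check all 16 possible truth assignments.
Number of satisfying assignments found: 8.
The formula is satisfiable.

Yes


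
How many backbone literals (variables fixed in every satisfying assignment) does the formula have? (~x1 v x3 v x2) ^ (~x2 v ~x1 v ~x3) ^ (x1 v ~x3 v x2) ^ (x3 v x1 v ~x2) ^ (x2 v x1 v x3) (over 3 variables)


Find all satisfying assignments: 3 model(s).
Check which variables have the same value in every model.
No variable is fixed across all models.
Backbone size = 0.

0


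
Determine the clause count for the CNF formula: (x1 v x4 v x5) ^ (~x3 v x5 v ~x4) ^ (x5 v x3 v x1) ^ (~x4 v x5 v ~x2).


Each group enclosed in parentheses joined by ^ is one clause.
Counting the conjuncts: 4 clauses.

4


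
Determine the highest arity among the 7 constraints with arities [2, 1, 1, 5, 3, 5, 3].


The arities are: 2, 1, 1, 5, 3, 5, 3.
Scan for the maximum value.
Maximum arity = 5.

5


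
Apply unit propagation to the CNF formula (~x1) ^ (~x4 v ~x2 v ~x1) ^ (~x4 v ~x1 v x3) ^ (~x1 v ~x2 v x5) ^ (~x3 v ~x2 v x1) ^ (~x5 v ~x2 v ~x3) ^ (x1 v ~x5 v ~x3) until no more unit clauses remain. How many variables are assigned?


Unit propagation repeatedly assigns the literal in any unit clause, then simplifies.
Assignments in order: x1 = F.
No further unit clauses remain.
Total variables assigned = 1.

1


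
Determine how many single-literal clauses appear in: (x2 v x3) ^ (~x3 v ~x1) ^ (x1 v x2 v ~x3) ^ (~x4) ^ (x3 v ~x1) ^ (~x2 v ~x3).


A unit clause contains exactly one literal.
Unit clauses found: (~x4).
Count = 1.

1


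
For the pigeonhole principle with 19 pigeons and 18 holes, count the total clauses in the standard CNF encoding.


The PHP encoding has two parts:
1) At-least-one-hole clauses: 19 (one per pigeon, each with 18 literals).
2) At-most-one-pigeon-per-hole clauses: 18 holes * C(19,2) = 18 * 171 = 3078.
Total clauses = 19 + 3078 = 3097.

3097


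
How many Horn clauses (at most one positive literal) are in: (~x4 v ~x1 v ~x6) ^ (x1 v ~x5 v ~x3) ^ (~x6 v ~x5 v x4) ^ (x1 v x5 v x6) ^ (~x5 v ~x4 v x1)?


A Horn clause has at most one positive literal.
Clause 1: 0 positive lit(s) -> Horn
Clause 2: 1 positive lit(s) -> Horn
Clause 3: 1 positive lit(s) -> Horn
Clause 4: 3 positive lit(s) -> not Horn
Clause 5: 1 positive lit(s) -> Horn
Total Horn clauses = 4.

4


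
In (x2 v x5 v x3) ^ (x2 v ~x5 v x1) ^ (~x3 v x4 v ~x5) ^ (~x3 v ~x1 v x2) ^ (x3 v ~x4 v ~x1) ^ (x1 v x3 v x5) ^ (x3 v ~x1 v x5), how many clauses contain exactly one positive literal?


A definite clause has exactly one positive literal.
Clause 1: 3 positive -> not definite
Clause 2: 2 positive -> not definite
Clause 3: 1 positive -> definite
Clause 4: 1 positive -> definite
Clause 5: 1 positive -> definite
Clause 6: 3 positive -> not definite
Clause 7: 2 positive -> not definite
Definite clause count = 3.

3


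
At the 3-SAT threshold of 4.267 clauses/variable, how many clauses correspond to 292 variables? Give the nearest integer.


The 3-SAT phase transition occurs at approximately 4.267 clauses per variable.
m = 4.267 * 292 = 1245.964.
Rounded to nearest integer: 1246.

1246


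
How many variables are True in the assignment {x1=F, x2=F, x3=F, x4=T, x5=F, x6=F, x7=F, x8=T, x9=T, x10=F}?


The weight is the number of variables assigned True.
True variables: x4, x8, x9.
Weight = 3.

3


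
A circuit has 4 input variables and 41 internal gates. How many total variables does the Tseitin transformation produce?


The Tseitin transformation introduces one auxiliary variable per gate.
Total variables = inputs + gates = 4 + 41 = 45.

45


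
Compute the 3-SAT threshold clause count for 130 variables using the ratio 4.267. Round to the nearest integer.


The 3-SAT phase transition occurs at approximately 4.267 clauses per variable.
m = 4.267 * 130 = 554.71.
Rounded to nearest integer: 555.

555


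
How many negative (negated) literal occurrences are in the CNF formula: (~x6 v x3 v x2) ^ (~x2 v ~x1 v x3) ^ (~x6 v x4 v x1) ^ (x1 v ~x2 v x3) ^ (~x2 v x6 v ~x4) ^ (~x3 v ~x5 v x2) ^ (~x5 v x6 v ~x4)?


Scan each clause for negated literals.
Clause 1: 1 negative; Clause 2: 2 negative; Clause 3: 1 negative; Clause 4: 1 negative; Clause 5: 2 negative; Clause 6: 2 negative; Clause 7: 2 negative.
Total negative literal occurrences = 11.

11


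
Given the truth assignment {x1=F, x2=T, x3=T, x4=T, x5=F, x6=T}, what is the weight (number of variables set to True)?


The weight is the number of variables assigned True.
True variables: x2, x3, x4, x6.
Weight = 4.

4


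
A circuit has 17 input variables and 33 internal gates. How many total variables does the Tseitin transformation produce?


The Tseitin transformation introduces one auxiliary variable per gate.
Total variables = inputs + gates = 17 + 33 = 50.

50


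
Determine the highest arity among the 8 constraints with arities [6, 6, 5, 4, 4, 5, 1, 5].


The arities are: 6, 6, 5, 4, 4, 5, 1, 5.
Scan for the maximum value.
Maximum arity = 6.

6


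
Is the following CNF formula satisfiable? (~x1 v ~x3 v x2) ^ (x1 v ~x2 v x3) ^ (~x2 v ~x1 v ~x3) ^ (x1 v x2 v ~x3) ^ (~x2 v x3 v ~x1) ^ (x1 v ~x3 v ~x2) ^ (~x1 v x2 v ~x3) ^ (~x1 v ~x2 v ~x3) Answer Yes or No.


Check all 8 possible truth assignments.
Number of satisfying assignments found: 2.
The formula is satisfiable.

Yes


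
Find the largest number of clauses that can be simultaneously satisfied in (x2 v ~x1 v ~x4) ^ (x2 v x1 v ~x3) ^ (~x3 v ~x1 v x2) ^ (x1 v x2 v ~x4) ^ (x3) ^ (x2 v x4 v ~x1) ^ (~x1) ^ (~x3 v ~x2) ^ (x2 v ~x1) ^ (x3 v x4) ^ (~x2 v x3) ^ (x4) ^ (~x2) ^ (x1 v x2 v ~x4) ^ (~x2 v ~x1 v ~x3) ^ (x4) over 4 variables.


Enumerate all 16 truth assignments.
For each, count how many of the 16 clauses are satisfied.
The formula is not fully satisfiable, so the maximum is below 16.
Maximum simultaneously satisfiable clauses = 14.

14


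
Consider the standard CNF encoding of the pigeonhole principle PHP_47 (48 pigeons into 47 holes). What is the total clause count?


The PHP encoding has two parts:
1) At-least-one-hole clauses: 48 (one per pigeon, each with 47 literals).
2) At-most-one-pigeon-per-hole clauses: 47 holes * C(48,2) = 47 * 1128 = 53016.
Total clauses = 48 + 53016 = 53064.

53064


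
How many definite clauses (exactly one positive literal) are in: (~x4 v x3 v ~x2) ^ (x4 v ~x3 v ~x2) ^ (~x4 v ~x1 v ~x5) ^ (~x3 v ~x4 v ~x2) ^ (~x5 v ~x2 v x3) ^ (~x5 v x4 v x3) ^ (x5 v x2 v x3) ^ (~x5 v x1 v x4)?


A definite clause has exactly one positive literal.
Clause 1: 1 positive -> definite
Clause 2: 1 positive -> definite
Clause 3: 0 positive -> not definite
Clause 4: 0 positive -> not definite
Clause 5: 1 positive -> definite
Clause 6: 2 positive -> not definite
Clause 7: 3 positive -> not definite
Clause 8: 2 positive -> not definite
Definite clause count = 3.

3


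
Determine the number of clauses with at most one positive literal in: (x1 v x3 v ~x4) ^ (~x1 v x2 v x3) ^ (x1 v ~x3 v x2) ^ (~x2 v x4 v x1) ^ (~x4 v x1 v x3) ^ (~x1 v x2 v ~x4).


A Horn clause has at most one positive literal.
Clause 1: 2 positive lit(s) -> not Horn
Clause 2: 2 positive lit(s) -> not Horn
Clause 3: 2 positive lit(s) -> not Horn
Clause 4: 2 positive lit(s) -> not Horn
Clause 5: 2 positive lit(s) -> not Horn
Clause 6: 1 positive lit(s) -> Horn
Total Horn clauses = 1.

1


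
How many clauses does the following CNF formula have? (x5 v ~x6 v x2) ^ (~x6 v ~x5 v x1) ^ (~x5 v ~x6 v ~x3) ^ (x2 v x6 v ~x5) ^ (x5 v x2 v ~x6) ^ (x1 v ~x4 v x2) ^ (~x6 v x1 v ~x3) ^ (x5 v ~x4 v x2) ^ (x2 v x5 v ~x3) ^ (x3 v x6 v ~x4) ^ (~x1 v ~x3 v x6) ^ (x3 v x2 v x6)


Each group enclosed in parentheses joined by ^ is one clause.
Counting the conjuncts: 12 clauses.

12


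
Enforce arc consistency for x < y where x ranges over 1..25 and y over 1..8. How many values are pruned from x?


For the constraint x < y, x needs a supporting value in y's domain.
x can be at most 7 (one less than y's maximum).
Valid x values from domain: 7 out of 25.
Pruned = 25 - 7 = 18.

18


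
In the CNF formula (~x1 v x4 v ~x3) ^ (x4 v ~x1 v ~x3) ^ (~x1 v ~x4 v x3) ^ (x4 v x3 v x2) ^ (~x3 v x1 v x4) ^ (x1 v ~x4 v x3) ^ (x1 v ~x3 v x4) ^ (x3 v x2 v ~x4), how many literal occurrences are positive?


Scan each clause for unnegated literals.
Clause 1: 1 positive; Clause 2: 1 positive; Clause 3: 1 positive; Clause 4: 3 positive; Clause 5: 2 positive; Clause 6: 2 positive; Clause 7: 2 positive; Clause 8: 2 positive.
Total positive literal occurrences = 14.

14


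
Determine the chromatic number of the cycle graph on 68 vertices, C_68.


A cycle on an even number of vertices is bipartite: alternate two colors around the cycle.
Since 68 is even, two colors suffice, and at least two are needed because the graph has edges.
Chromatic number = 2.

2


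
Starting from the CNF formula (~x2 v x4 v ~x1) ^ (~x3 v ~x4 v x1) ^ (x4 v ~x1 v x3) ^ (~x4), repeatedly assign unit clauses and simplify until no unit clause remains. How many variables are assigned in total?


Unit propagation repeatedly assigns the literal in any unit clause, then simplifies.
Assignments in order: x4 = F.
No further unit clauses remain.
Total variables assigned = 1.

1


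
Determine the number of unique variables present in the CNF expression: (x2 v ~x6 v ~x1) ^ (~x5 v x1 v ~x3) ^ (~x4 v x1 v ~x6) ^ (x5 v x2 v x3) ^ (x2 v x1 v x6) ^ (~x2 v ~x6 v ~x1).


Identify each distinct variable in the formula.
Variables found: x1, x2, x3, x4, x5, x6.
Total distinct variables = 6.

6


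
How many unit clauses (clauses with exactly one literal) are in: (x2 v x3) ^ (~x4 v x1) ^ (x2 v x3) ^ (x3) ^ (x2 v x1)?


A unit clause contains exactly one literal.
Unit clauses found: (x3).
Count = 1.

1


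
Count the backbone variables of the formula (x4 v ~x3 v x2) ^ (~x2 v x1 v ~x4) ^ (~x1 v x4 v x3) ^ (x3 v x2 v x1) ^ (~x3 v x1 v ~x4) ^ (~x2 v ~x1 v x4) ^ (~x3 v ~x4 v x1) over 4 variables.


Find all satisfying assignments: 6 model(s).
Check which variables have the same value in every model.
No variable is fixed across all models.
Backbone size = 0.

0


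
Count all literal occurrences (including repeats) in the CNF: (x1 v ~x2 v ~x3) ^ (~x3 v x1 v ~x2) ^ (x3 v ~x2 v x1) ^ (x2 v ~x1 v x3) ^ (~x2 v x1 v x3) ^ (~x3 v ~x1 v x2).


Clause lengths: 3, 3, 3, 3, 3, 3.
Sum = 3 + 3 + 3 + 3 + 3 + 3 = 18.

18


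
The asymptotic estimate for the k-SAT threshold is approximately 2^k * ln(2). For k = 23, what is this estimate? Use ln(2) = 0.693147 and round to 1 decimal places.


Using the asymptotic formula: threshold ~ 2^k * ln(2).
2^23 = 8388608.
8388608 * 0.693147 = 5814538.5.

5814538.5


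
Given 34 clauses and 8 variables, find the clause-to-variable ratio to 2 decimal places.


Clause-to-variable ratio = clauses / variables.
34 / 8 = 4.25.

4.25


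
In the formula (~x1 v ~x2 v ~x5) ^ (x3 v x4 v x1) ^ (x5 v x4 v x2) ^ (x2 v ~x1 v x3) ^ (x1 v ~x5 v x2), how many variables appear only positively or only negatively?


A pure literal appears in only one polarity across all clauses.
Pure literals: x3 (positive only), x4 (positive only).
Count = 2.

2


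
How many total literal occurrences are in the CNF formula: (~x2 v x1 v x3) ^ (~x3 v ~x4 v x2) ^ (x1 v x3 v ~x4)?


Clause lengths: 3, 3, 3.
Sum = 3 + 3 + 3 = 9.

9


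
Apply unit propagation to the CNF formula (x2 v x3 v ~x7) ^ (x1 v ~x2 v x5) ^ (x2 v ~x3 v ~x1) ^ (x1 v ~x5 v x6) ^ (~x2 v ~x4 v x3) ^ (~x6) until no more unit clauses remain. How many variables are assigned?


Unit propagation repeatedly assigns the literal in any unit clause, then simplifies.
Assignments in order: x6 = F.
No further unit clauses remain.
Total variables assigned = 1.

1


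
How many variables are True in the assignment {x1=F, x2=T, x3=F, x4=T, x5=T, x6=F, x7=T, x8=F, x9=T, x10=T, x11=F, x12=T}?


The weight is the number of variables assigned True.
True variables: x2, x4, x5, x7, x9, x10, x12.
Weight = 7.

7


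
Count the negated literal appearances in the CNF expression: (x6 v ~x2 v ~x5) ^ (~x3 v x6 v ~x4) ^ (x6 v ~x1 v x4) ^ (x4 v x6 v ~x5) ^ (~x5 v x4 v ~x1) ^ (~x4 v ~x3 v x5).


Scan each clause for negated literals.
Clause 1: 2 negative; Clause 2: 2 negative; Clause 3: 1 negative; Clause 4: 1 negative; Clause 5: 2 negative; Clause 6: 2 negative.
Total negative literal occurrences = 10.

10


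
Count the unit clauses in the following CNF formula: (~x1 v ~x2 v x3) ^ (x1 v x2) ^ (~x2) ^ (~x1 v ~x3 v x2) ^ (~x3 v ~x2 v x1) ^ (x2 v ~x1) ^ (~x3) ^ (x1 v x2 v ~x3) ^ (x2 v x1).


A unit clause contains exactly one literal.
Unit clauses found: (~x2), (~x3).
Count = 2.

2


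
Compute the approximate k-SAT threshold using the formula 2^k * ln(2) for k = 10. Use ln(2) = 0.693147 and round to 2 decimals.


Using the asymptotic formula: threshold ~ 2^k * ln(2).
2^10 = 1024.
1024 * 0.693147 = 709.78.

709.78


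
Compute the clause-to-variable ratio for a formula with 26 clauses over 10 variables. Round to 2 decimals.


Clause-to-variable ratio = clauses / variables.
26 / 10 = 2.6.

2.6


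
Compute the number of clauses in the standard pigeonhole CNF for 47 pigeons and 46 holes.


The PHP encoding has two parts:
1) At-least-one-hole clauses: 47 (one per pigeon, each with 46 literals).
2) At-most-one-pigeon-per-hole clauses: 46 holes * C(47,2) = 46 * 1081 = 49726.
Total clauses = 47 + 49726 = 49773.

49773


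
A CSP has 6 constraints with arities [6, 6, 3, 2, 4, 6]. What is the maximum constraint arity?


The arities are: 6, 6, 3, 2, 4, 6.
Scan for the maximum value.
Maximum arity = 6.

6


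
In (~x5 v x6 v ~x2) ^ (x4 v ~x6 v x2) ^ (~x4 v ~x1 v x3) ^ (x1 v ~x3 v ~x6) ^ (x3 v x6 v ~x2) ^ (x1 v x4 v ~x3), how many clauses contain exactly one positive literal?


A definite clause has exactly one positive literal.
Clause 1: 1 positive -> definite
Clause 2: 2 positive -> not definite
Clause 3: 1 positive -> definite
Clause 4: 1 positive -> definite
Clause 5: 2 positive -> not definite
Clause 6: 2 positive -> not definite
Definite clause count = 3.

3


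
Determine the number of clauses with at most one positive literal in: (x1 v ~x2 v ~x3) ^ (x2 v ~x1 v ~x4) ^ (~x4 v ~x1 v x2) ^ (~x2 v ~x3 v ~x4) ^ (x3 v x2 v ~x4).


A Horn clause has at most one positive literal.
Clause 1: 1 positive lit(s) -> Horn
Clause 2: 1 positive lit(s) -> Horn
Clause 3: 1 positive lit(s) -> Horn
Clause 4: 0 positive lit(s) -> Horn
Clause 5: 2 positive lit(s) -> not Horn
Total Horn clauses = 4.

4
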